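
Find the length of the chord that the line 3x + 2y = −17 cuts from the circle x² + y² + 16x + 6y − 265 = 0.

10√13

Centre (−8, −3), r² = 338. Perpendicular distance d from centre to line = |−13| / √13 = 13/√13.
Chord = 2√(r² − d²) = 2·√(325) = 10√13.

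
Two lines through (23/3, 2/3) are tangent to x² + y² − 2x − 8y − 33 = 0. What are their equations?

x − y = 7 and 7x − y = 53

Write the tangent as mx − y + (2/3 − m·(23/3)) = 0 and set its distance from the centre to 5√2:
[m·(−20/3) − (10/3)]² = 50(m² + 1)
m² − 8m + 7 = 0, so m = 1 or m = 7.
With m = 1: x − y = 7. With m = 7: 7x − y = 53.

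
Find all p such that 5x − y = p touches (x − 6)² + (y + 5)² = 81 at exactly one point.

p = 35 ± 9√26

The line touches the circle iff its distance from (6, −5) is 9:
|5·6 − 1·(−5) − p| / √26 = 9
|p − (35)| = 9√26.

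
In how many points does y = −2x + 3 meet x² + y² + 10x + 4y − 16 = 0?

Centre (−5, −2), r² = 45. Distance² from centre to line = (−15)²/5 = 45.
Since d² = r², the line is tangent.

1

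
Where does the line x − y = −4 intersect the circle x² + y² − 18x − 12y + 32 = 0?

(0, 4) and (11, 15)

Substitute y = x + 4:
2x² − 22x = 0  ⟹  x² − 11x = 0
x = 11 or x = 0, giving (11, 15) and (0, 4).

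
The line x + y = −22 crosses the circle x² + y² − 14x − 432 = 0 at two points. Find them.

(−13, −9) and (−2, −20)

Express y = −x − 22 and substitute into the circle:
2x² + 30x + 52 = 0  ⟹  x² + 15x + 26 = 0
x = −2 or x = −13, giving (−2, −20) and (−13, −9).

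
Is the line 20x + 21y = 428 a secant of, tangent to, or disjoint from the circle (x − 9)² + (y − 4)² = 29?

d² = (20·9 + 21·4 − (428))²/841 = 26896/841; r² = 29.
Since d² > r², the line lies outside the circle.

disjoint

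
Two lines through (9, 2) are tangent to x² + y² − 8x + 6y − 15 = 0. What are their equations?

Write the tangent as mx − y + (2 − m·(9)) = 0 and set its distance from the centre to 2√10:
[m·(−5) − (−5)]² = 40(m² + 1)
3m² + 10m + 3 = 0, so m = −3 or m = −1/3.
With m = −3: 3x + y = 29. With m = −1/3: x + 3y = 15.

3x + y = 29 and x + 3y = 15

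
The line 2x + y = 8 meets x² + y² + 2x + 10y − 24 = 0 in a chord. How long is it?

From the line, y = −2x + 8. Substituting:
5x² − 50x + 120 = 0  ⟹  x² − 10x + 24 = 0
x = 6 or x = 4, giving (6, −4) and (4, 0).
Chord length = distance between (6, −4) and (4, 0) = √20 = 2√5.

2√5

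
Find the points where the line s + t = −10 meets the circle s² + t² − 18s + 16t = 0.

(−3, −7) and (10, −20)

Substitute t = −s − 10:
2s² − 14s − 60 = 0  ⟹  s² − 7s − 30 = 0
s = 10 or s = −3, giving (10, −20) and (−3, −7).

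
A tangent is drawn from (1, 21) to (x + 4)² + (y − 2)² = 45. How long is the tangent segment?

The centre is (−4, 2) and r = 3√5. The square of the distance from P to the centre is 25 + 361 = 386.
The tangent meets the radius at right angles, so tangent² = |PO|² − r² = 386 − 45 = 341.

√341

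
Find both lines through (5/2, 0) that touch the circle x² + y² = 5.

2x + y = 5 and 2x − y = 5

Let a tangent through (5/2, 0) have slope m. Its distance from (0, 0) must equal √5:
[m·(−5/2) − (0)]² = 5(m² + 1)
m² − 4 = 0, so m = −2 or m = 2.
With m = −2: 2x + y = 5. With m = 2: 2x − y = 5.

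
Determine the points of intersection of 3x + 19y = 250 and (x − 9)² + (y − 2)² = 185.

(1, 13) and (20, 10)

Substitute y = (250 − 3x)/19:
370x² − 7770x + 7400 = 0  ⟹  x² − 21x + 20 = 0
x = 20 or x = 1, giving (20, 10) and (1, 13).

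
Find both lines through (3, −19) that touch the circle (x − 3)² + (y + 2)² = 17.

4x + y = −7 and 4x − y = 31

Write the tangent as mx − y + (−19 − m·(3)) = 0 and set its distance from the centre to √17:
[m·(0) − (17)]² = 17(m² + 1)
m² − 16 = 0, so m = −4 or m = 4.
Through (3, −19) these give 4x + y = −7 and 4x − y = 31.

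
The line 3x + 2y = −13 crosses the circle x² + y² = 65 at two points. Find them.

Substitute y = (−13 − 3x)/2:
13x² + 78x − 91 = 0  ⟹  x² + 6x − 7 = 0
x = 1 or x = −7, giving (1, −8) and (−7, 4).

(−7, 4) and (1, −8)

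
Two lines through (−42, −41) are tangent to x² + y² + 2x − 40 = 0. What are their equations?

4x − 5y = 37 and 5x − 4y = −46

A line y − (−41) = m(x − (−42)) is tangent when its distance from (−1, 0) is √41:
(41m − (41))² = 41(m² + 1)
20m² − 41m + 20 = 0, so m = 4/5 or m = 5/4.
With m = 4/5: 4x − 5y = 37. With m = 5/4: 5x − 4y = −46.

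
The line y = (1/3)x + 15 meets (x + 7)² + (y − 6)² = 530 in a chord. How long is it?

14√10

Express y = (45 + x)/3 and substitute into the circle:
10x² + 180x − 3600 = 0  ⟹  x² + 18x − 360 = 0
x = 12 or x = −30, giving (12, 19) and (−30, 5).
Chord length = distance between (12, 19) and (−30, 5) = √1960 = 14√10.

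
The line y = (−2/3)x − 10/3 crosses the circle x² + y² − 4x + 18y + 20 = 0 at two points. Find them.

(−2, −2) and (10, −10)

From the line, y = (−10 − 2x)/3. Substituting:
13x² − 104x − 260 = 0  ⟹  x² − 8x − 20 = 0
x = 10 or x = −2, giving (10, −10) and (−2, −2).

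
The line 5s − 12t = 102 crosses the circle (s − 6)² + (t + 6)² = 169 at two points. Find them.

(−6, −11) and (18, −1)

Express t = (−102 + 5s)/12 and substitute into the circle:
169s² − 2028s − 18252 = 0  ⟹  s² − 12s − 108 = 0
s = 18 or s = −6, giving (18, −1) and (−6, −11).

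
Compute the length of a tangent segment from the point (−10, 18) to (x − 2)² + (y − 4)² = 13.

√327

The centre is (2, 4) and r = √13. The square of the distance from P to the centre is 144 + 196 = 340.
Power of the point: PT² = |PO|² − r² = 327, so PT = √327.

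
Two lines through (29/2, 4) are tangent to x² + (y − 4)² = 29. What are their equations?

2x − 5y = 9 and 2x + 5y = 49

Write the tangent as mx − y + (4 − m·(29/2)) = 0 and set its distance from the centre to √29:
[m·(−29/2) − (0)]² = 29(m² + 1)
25m² − 4 = 0, so m = 2/5 or m = −2/5.
Through (29/2, 4) these give 2x − 5y = 9 and 2x + 5y = 49.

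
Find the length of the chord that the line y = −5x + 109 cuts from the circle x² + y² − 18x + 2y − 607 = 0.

9√26

From the line, y = −5x + 109. Substituting:
26x² − 1118x + 11492 = 0  ⟹  x² − 43x + 442 = 0
x = 26 or x = 17, giving (26, −21) and (17, 24).
Chord length = distance between (26, −21) and (17, 24) = √2106 = 9√26.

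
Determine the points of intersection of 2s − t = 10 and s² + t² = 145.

Substitute t = 2s − 10:
5s² − 40s − 45 = 0  ⟹  s² − 8s − 9 = 0
s = 9 or s = −1, giving (9, 8) and (−1, −12).

(−1, −12) and (9, 8)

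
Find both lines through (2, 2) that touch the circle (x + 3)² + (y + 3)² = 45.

Let a tangent through (2, 2) have slope m. Its distance from (−3, −3) must equal 3√5:
(−5m − (−5))² = 45(m² + 1)
2m² + 5m + 2 = 0, so m = −1/2 or m = −2.
Through (2, 2) these give x + 2y = 6 and 2x + y = 6.

x + 2y = 6 and 2x + y = 6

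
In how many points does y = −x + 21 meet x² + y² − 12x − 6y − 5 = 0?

0

Substituting the line into the circle gives 2x² − 48x + 310 = 0.
Δ = 2304 − 2480 = −176.
No real roots: the line does not meet the circle.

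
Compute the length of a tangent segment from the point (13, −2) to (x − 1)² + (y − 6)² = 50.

√158

The centre is (1, 6) and r = 5√2. The square of the distance from P to the centre is 144 + 64 = 208.
By the tangent–radius right angle, tangent length = √(|PO|² − r²) = √158.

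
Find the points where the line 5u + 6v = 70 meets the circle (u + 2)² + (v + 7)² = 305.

(2, 10) and (14, 0)

From the line, v = (70 − 5u)/6. Substituting:
61u² − 976u + 1708 = 0  ⟹  u² − 16u + 28 = 0
u = 14 or u = 2, giving (14, 0) and (2, 10).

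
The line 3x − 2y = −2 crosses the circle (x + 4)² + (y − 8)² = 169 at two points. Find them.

Substitute y = (2 + 3x)/2:
13x² − 52x − 416 = 0  ⟹  x² − 4x − 32 = 0
x = 8 or x = −4, giving (8, 13) and (−4, −5).

(−4, −5) and (8, 13)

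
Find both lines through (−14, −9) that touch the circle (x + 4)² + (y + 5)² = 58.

A line y − (−9) = m(x − (−14)) is tangent when its distance from (−4, −5) is √58:
(10m − (4))² = 58(m² + 1)
21m² − 40m − 21 = 0, so m = −3/7 or m = 7/3.
Through (−14, −9) these give 3x + 7y = −105 and 7x − 3y = −71.

3x + 7y = −105 and 7x − 3y = −71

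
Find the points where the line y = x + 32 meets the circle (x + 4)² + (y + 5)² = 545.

(−21, 11) and (−20, 12)

From the line, y = x + 32. Substituting:
2x² + 82x + 840 = 0  ⟹  x² + 41x + 420 = 0
x = −20 or x = −21, giving (−20, 12) and (−21, 11).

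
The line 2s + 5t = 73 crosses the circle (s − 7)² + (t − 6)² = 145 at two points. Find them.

(−1, 15) and (19, 7)

Express t = (73 − 2s)/5 and substitute into the circle:
29s² − 522s − 551 = 0  ⟹  s² − 18s − 19 = 0
s = 19 or s = −1, giving (19, 7) and (−1, 15).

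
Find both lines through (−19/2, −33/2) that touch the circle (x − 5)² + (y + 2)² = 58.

7x − 3y = −17 and 3x − 7y = 87

A line y − (−33/2) = m(x − (−19/2)) is tangent when its distance from (5, −2) is √58:
[m·(29/2) − (29/2)]² = 58(m² + 1)
21m² − 58m + 21 = 0, so m = 7/3 or m = 3/7.
Through (−19/2, −33/2) these give 7x − 3y = −17 and 3x − 7y = 87.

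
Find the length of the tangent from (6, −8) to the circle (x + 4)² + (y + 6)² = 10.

√94

With centre O = (−4, −6), |OP|² = 104 and r² = 10.
Power of the point: PT² = |PO|² − r² = 94, so PT = √94.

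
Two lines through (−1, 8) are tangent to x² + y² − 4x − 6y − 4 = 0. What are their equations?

x + 4y = 31 and 4x − y = −12

Write the tangent as mx − y + (8 − m·(−1)) = 0 and set its distance from the centre to √17:
(3m − (−5))² = 17(m² + 1)
4m² − 15m − 4 = 0, so m = −1/4 or m = 4.
With m = −1/4: x + 4y = 31. With m = 4: 4x − y = −12.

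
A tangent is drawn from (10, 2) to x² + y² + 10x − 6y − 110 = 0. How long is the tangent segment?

√82

Centre (−5, 3), r² = 144. |PO|² = (15)² + (−1)² = 226.
By the tangent–radius right angle, tangent length = √(|PO|² − r²) = √82.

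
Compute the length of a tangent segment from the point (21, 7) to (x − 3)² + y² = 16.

√357

The centre is (3, 0) and r = 4. The square of the distance from P to the centre is 324 + 49 = 373.
By the tangent–radius right angle, tangent length = √(|PO|² − r²) = √357.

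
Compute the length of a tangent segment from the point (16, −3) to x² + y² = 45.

2√55

Centre (0, 0), r² = 45. |PO|² = (16)² + (−3)² = 265.
By the tangent–radius right angle, tangent length = √(|PO|² − r²) = √220 = 2√55.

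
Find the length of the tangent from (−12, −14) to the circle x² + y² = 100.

4√15

With centre O = (0, 0), |OP|² = 340 and r² = 100.
By the tangent–radius right angle, tangent length = √(|PO|² − r²) = √240 = 4√15.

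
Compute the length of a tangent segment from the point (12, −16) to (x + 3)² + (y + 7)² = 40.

With centre O = (−3, −7), |OP|² = 306 and r² = 40.
The tangent meets the radius at right angles, so tangent² = |PO|² − r² = 306 − 40 = 266.

√266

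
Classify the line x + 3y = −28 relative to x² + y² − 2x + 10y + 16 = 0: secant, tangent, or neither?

neither

Substituting the line into the circle gives 10x² + 8x + 88 = 0.
Discriminant = (8)² − 4·10·(88) = −3456 < 0.
No real roots: the line does not meet the circle.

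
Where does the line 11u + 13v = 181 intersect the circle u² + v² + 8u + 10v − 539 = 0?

Substitute v = (181 − 11u)/13:
290u² − 4060u − 34800 = 0  ⟹  u² − 14u − 120 = 0
u = 20 or u = −6, giving (20, −3) and (−6, 19).

(−6, 19) and (20, −3)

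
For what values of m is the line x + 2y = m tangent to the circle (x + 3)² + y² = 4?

Tangency holds when the distance from the centre (−3, 0) to the line equals the radius 2:
|1·(−3) + 2·0 − m| / √5 = 2
|m − (−3)| = 2√5.

m = −3 ± 2√5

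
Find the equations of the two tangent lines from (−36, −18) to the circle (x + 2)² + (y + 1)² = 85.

2x − 9y = 90 and 6x − 7y = −90

A line y − (−18) = m(x − (−36)) is tangent when its distance from (−2, −1) is √85:
[m·(34) − (17)]² = 85(m² + 1)
63m² − 68m + 12 = 0, so m = 2/9 or m = 6/7.
Through (−36, −18) these give 2x − 9y = 90 and 6x − 7y = −90.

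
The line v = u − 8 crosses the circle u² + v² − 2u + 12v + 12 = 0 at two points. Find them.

(−2, −10) and (5, −3)

Express v = u − 8 and substitute into the circle:
2u² − 6u − 20 = 0  ⟹  u² − 3u − 10 = 0
u = 5 or u = −2, giving (5, −3) and (−2, −10).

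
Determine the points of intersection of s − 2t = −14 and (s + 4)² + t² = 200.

From the line, t = (14 + s)/2. Substituting:
5s² + 60s − 540 = 0  ⟹  s² + 12s − 108 = 0
s = 6 or s = −18, giving (6, 10) and (−18, −2).

(−18, −2) and (6, 10)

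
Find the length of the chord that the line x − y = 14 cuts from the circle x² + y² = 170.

The distance from (0, 0) to the line is 14/√2, and r² = 170.
Chord = 2√(r² − d²) = 2·√(72) = 12√2.

12√2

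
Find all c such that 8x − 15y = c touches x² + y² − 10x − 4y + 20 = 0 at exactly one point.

Tangency holds when the distance from the centre (5, 2) to the line equals the radius 3:
|8·5 − 15·2 − c| / √289 = 3
|c − (10)| = 3·17, so c = 61 or c = −41.

c = −41 or c = 61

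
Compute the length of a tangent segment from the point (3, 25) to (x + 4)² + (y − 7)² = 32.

√341

The centre is (−4, 7) and r = 4√2. The square of the distance from P to the centre is 49 + 324 = 373.
The tangent meets the radius at right angles, so tangent² = |PO|² − r² = 373 − 32 = 341.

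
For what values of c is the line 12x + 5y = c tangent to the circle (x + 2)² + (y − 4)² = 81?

Tangency holds when the distance from the centre (−2, 4) to the line equals the radius 9:
|12·(−2) + 5·4 − c| / √169 = 9
|c − (−4)| = 9·13, so c = 113 or c = −121.

c = −121 or c = 113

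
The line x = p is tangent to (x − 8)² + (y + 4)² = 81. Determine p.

p = −1 or p = 17

Tangency holds when the distance from the centre (8, −4) to the line equals the radius 9:
|1·8 + 0·(−4) − p| / √1 = 9
|p − (8)| = 9, so p = 17 or p = −1.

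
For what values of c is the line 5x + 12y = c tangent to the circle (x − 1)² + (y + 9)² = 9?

For a tangent, require d(centre, line) = r = 3.
|5·1 + 12·(−9) − c| / √169 = 3
|c − (−103)| = 3·13, so c = −64 or c = −142.

c = −142 or c = −64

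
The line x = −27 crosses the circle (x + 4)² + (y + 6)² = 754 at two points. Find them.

(−27, −21) and (−27, 9)

The line gives x = −27. Substituting into the circle:
y² + 12y − 189 = 0
y = 9 or y = −21, giving (−27, 9) and (−27, −21).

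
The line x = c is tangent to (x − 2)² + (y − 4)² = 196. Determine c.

c = −12 or c = 16

The line touches the circle iff its distance from (2, 4) is 14:
|1·2 + 0·4 − c| / √1 = 14
|c − (2)| = 14, so c = 16 or c = −12.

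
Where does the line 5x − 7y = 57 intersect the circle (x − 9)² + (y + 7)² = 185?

(−4, −11) and (17, 4)

Substitute y = (−57 + 5x)/7:
74x² − 962x − 5032 = 0  ⟹  x² − 13x − 68 = 0
x = 17 or x = −4, giving (17, 4) and (−4, −11).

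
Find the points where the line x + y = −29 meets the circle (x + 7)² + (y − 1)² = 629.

(−32, 3) and (−5, −24)

Substitute y = −x − 29:
2x² + 74x + 320 = 0  ⟹  x² + 37x + 160 = 0
x = −5 or x = −32, giving (−5, −24) and (−32, 3).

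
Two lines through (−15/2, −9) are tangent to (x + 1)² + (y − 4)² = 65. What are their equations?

Write the tangent as mx − y + (−9 − m·(−15/2)) = 0 and set its distance from the centre to √65:
[m·(13/2) − (13)]² = 65(m² + 1)
7m² + 52m − 32 = 0, so m = 4/7 or m = −8.
With m = 4/7: 4x − 7y = 33. With m = −8: 8x + y = −69.

4x − 7y = 33 and 8x + y = −69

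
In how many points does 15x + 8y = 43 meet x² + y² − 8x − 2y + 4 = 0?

Substituting the line into the circle gives 289x² − 1562x + 1417 = 0.
Discriminant = (−1562)² − 4·289·(1417) = 801792 > 0.
Two real roots: the line is a secant.

2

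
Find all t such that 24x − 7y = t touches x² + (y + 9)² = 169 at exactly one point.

t = −262 or t = 388

The line touches the circle iff its distance from (0, −9) is 13:
|24·0 − 7·(−9) − t| / √625 = 13
|t − (63)| = 13·25, so t = 388 or t = −262.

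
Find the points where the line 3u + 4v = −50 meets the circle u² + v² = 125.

(−10, −5) and (−2, −11)

Express v = (−50 − 3u)/4 and substitute into the circle:
25u² + 300u + 500 = 0  ⟹  u² + 12u + 20 = 0
u = −2 or u = −10, giving (−2, −11) and (−10, −5).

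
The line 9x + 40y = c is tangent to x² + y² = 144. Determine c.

For a tangent, require d(centre, line) = r = 12.
|9·0 + 40·0 − c| / √1681 = 12
|c| = 12·41, so c = 492 or c = −492.

c = −492 or c = 492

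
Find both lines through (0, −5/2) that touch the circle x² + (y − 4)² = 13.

Write the tangent as mx − y + (−5/2 − m·(0)) = 0 and set its distance from the centre to √13:
[m·(0) − (13/2)]² = 13(m² + 1)
4m² − 9 = 0, so m = −3/2 or m = 3/2.
Through (0, −5/2) these give 3x + 2y = −5 and 3x − 2y = 5.

3x + 2y = −5 and 3x − 2y = 5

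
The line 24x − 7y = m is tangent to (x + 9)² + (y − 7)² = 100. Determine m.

For a tangent, require d(centre, line) = r = 10.
|24·(−9) − 7·7 − m| / √625 = 10
|m − (−265)| = 10·25, so m = −15 or m = −515.

m = −515 or m = −15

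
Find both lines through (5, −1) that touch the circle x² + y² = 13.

A line y − (−1) = m(x − (5)) is tangent when its distance from (0, 0) is √13:
[m·(−5) − (1)]² = 13(m² + 1)
6m² + 5m − 6 = 0, so m = −3/2 or m = 2/3.
Through (5, −1) these give 3x + 2y = 13 and 2x − 3y = 13.

3x + 2y = 13 and 2x − 3y = 13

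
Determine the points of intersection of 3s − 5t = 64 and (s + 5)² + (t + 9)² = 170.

(−12, −20) and (8, −8)

Express t = (−64 + 3s)/5 and substitute into the circle:
34s² + 136s − 3264 = 0  ⟹  s² + 4s − 96 = 0
s = 8 or s = −12, giving (8, −8) and (−12, −20).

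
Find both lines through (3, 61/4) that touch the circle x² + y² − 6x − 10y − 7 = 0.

5x + 4y = 76 and 5x − 4y = −46

Write the tangent as mx − y + (61/4 − m·(3)) = 0 and set its distance from the centre to √41:
(0m − (−41/4))² = 41(m² + 1)
16m² − 25 = 0, so m = −5/4 or m = 5/4.
With m = −5/4: 5x + 4y = 76. With m = 5/4: 5x − 4y = −46.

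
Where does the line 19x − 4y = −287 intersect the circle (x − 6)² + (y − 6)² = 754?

(−17, −9) and (−9, 29)

From the line, y = (287 + 19x)/4. Substituting:
377x² + 9802x + 57681 = 0  ⟹  x² + 26x + 153 = 0
x = −9 or x = −17, giving (−9, 29) and (−17, −9).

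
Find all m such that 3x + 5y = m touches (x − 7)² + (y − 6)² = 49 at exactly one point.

m = 51 ± 7√34

Tangency holds when the distance from the centre (7, 6) to the line equals the radius 7:
|3·7 + 5·6 − m| / √34 = 7
|m − (51)| = 7√34.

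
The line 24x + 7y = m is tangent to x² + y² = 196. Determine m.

m = −350 or m = 350

Tangency holds when the distance from the centre (0, 0) to the line equals the radius 14:
|24·0 + 7·0 − m| / √625 = 14
|m| = 14·25, so m = 350 or m = −350.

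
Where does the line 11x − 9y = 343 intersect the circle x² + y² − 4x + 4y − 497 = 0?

(14, −21) and (23, −10)

Express y = (−343 + 11x)/9 and substitute into the circle:
202x² − 7474x + 65044 = 0  ⟹  x² − 37x + 322 = 0
x = 23 or x = 14, giving (23, −10) and (14, −21).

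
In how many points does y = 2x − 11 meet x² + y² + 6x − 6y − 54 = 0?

0

Centre (−3, 3), r² = 72. Distance² from centre to line = (−20)²/5 = 80.
Since d² > r², the line lies outside the circle.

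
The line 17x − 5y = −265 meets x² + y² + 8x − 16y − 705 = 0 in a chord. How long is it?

The distance from (−4, 8) to the line is 157/√314, and r² = 785.
Chord = 2√(r² − d²) = 2·√(1413/2) = 3√314.

3√314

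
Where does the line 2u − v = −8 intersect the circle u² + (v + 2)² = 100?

Substitute v = 2u + 8:
5u² + 40u = 0  ⟹  u² + 8u = 0
u = 0 or u = −8, giving (0, 8) and (−8, −8).

(−8, −8) and (0, 8)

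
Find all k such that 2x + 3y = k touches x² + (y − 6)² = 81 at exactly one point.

Tangency holds when the distance from the centre (0, 6) to the line equals the radius 9:
|2·0 + 3·6 − k| / √13 = 9
|k − (18)| = 9√13.

k = 18 ± 9√13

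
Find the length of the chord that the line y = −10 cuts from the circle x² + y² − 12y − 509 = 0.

Substitute y = −10:
x² − 289 = 0
x = 17 or x = −17, giving (17, −10) and (−17, −10).
|(17, −10) − (−17, −10)| = √((34)² + (0)²) = 34.

34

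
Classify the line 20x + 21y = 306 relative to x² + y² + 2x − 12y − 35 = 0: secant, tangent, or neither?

d² = (20·(−1) + 21·6 − (306))²/841 = 40000/841; r² = 72.
Since d² < r², the line cuts the circle twice.

secant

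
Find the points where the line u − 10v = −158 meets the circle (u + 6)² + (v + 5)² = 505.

Substitute v = (158 + u)/10:
101u² + 1616u − 3636 = 0  ⟹  u² + 16u − 36 = 0
u = 2 or u = −18, giving (2, 16) and (−18, 14).

(−18, 14) and (2, 16)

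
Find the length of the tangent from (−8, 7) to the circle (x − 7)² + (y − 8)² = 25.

√201

The centre is (7, 8) and r = 5. The square of the distance from P to the centre is 225 + 1 = 226.
Power of the point: PT² = |PO|² − r² = 201, so PT = √201.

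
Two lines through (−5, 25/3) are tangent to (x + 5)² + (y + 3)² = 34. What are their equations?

5x + 3y = 0 and 5x − 3y = −50

Write the tangent as mx − y + (25/3 − m·(−5)) = 0 and set its distance from the centre to √34:
(0m − (−34/3))² = 34(m² + 1)
9m² − 25 = 0, so m = −5/3 or m = 5/3.
Through (−5, 25/3) these give 5x + 3y = 0 and 5x − 3y = −50.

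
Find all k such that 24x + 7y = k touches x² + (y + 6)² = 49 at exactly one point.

k = −217 or k = 133

Tangency holds when the distance from the centre (0, −6) to the line equals the radius 7:
|24·0 + 7·(−6) − k| / √625 = 7
|k − (−42)| = 7·25, so k = 133 or k = −217.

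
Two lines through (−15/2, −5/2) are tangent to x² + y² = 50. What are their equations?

7x − y = −50 and x + y = −10

Let a tangent through (−15/2, −5/2) have slope m. Its distance from (0, 0) must equal 5√2:
[m·(15/2) − (5/2)]² = 50(m² + 1)
m² − 6m − 7 = 0, so m = 7 or m = −1.
With m = 7: 7x − y = −50. With m = −1: x + y = −10.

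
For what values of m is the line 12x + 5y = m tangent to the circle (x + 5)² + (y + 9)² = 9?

m = −144 or m = −66

For a tangent, require d(centre, line) = r = 3.
|12·(−5) + 5·(−9) − m| / √169 = 3
|m − (−105)| = 3·13, so m = −66 or m = −144.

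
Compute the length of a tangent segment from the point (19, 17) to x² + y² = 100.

With centre O = (0, 0), |OP|² = 650 and r² = 100.
By the tangent–radius right angle, tangent length = √(|PO|² − r²) = √550 = 5√22.

5√22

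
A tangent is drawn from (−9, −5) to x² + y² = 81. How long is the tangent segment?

The centre is (0, 0) and r = 9. The square of the distance from P to the centre is 81 + 25 = 106.
Power of the point: PT² = |PO|² − r² = 25, so PT = 5.

5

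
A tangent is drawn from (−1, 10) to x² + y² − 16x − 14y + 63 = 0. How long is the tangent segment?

Centre (8, 7), r² = 50. |PO|² = (−9)² + (3)² = 90.
By the tangent–radius right angle, tangent length = √(|PO|² − r²) = √40 = 2√10.

2√10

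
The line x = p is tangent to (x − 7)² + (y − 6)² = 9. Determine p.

p = 4 or p = 10

The line touches the circle iff its distance from (7, 6) is 3:
|1·7 + 0·6 − p| / √1 = 3
|p − (7)| = 3, so p = 10 or p = 4.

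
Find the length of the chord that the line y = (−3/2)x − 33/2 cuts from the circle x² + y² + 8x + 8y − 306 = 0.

10√13

Express y = (−33 − 3x)/2 and substitute into the circle:
13x² + 182x − 663 = 0  ⟹  x² + 14x − 51 = 0
x = 3 or x = −17, giving (3, −21) and (−17, 9).
|(3, −21) − (−17, 9)| = √((20)² + (−30)²) = 10√13.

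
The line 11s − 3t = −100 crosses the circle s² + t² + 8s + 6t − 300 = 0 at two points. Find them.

From the line, t = (100 + 11s)/3. Substituting:
130s² + 2470s + 9100 = 0  ⟹  s² + 19s + 70 = 0
s = −5 or s = −14, giving (−5, 15) and (−14, −18).

(−14, −18) and (−5, 15)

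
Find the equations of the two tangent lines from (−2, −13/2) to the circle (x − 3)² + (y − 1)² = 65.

x + 8y = −54 and 7x + 4y = −40

A line y − (−13/2) = m(x − (−2)) is tangent when its distance from (3, 1) is √65:
(5m − (15/2))² = 65(m² + 1)
32m² + 60m + 7 = 0, so m = −1/8 or m = −7/4.
Through (−2, −13/2) these give x + 8y = −54 and 7x + 4y = −40.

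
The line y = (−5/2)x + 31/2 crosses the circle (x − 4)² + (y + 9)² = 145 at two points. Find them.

Express y = (31 − 5x)/2 and substitute into the circle:
29x² − 522x + 1885 = 0  ⟹  x² − 18x + 65 = 0
x = 13 or x = 5, giving (13, −17) and (5, 3).

(5, 3) and (13, −17)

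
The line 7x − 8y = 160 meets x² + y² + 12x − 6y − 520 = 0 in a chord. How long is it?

2√113

Substitute y = (−160 + 7x)/8:
113x² − 1808x = 0  ⟹  x² − 16x = 0
x = 16 or x = 0, giving (16, −6) and (0, −20).
Chord length = distance between (16, −6) and (0, −20) = √452 = 2√113.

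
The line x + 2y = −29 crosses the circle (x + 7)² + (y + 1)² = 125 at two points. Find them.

(−17, −6) and (−5, −12)

Express y = (−29 − x)/2 and substitute into the circle:
5x² + 110x + 425 = 0  ⟹  x² + 22x + 85 = 0
x = −5 or x = −17, giving (−5, −12) and (−17, −6).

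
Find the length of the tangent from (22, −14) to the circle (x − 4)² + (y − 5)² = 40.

√645

With centre O = (4, 5), |OP|² = 685 and r² = 40.
By the tangent–radius right angle, tangent length = √(|PO|² − r²) = √645.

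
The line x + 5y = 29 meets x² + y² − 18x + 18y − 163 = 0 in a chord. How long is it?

5√26

Express y = (29 − x)/5 and substitute into the circle:
26x² − 598x − 624 = 0  ⟹  x² − 23x − 24 = 0
x = 24 or x = −1, giving (24, 1) and (−1, 6).
Chord length = distance between (24, 1) and (−1, 6) = √650 = 5√26.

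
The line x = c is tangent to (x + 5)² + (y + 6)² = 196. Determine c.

c = −19 or c = 9

Tangency holds when the distance from the centre (−5, −6) to the line equals the radius 14:
|1·(−5) + 0·(−6) − c| / √1 = 14
|c − (−5)| = 14, so c = 9 or c = −19.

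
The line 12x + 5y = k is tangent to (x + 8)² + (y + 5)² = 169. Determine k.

Tangency holds when the distance from the centre (−8, −5) to the line equals the radius 13:
|12·(−8) + 5·(−5) − k| / √169 = 13
|k − (−121)| = 13·13, so k = 48 or k = −290.

k = −290 or k = 48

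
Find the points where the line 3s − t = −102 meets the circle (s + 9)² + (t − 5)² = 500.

(−31, 9) and (−29, 15)

Substitute t = 3s + 102:
10s² + 600s + 8990 = 0  ⟹  s² + 60s + 899 = 0
s = −29 or s = −31, giving (−29, 15) and (−31, 9).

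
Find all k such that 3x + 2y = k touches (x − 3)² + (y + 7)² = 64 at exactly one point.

The line touches the circle iff its distance from (3, −7) is 8:
|3·3 + 2·(−7) − k| / √13 = 8
|k − (−5)| = 8√13.

k = −5 ± 8√13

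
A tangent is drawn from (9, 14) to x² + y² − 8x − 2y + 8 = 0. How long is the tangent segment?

Centre (4, 1), r² = 9. |PO|² = (5)² + (13)² = 194.
The tangent meets the radius at right angles, so tangent² = |PO|² − r² = 194 − 9 = 185.

√185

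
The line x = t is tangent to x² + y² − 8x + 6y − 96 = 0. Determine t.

t = −7 or t = 15

The line touches the circle iff its distance from (4, −3) is 11:
|1·4 + 0·(−3) − t| / √1 = 11
|t − (4)| = 11, so t = 15 or t = −7.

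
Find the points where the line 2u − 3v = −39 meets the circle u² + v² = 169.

(−12, 5) and (0, 13)

Substitute v = (39 + 2u)/3:
13u² + 156u = 0  ⟹  u² + 12u = 0
u = 0 or u = −12, giving (0, 13) and (−12, 5).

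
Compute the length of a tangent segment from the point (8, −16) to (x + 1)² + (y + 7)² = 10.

Centre (−1, −7), r² = 10. |PO|² = (9)² + (−9)² = 162.
By the tangent–radius right angle, tangent length = √(|PO|² − r²) = √152 = 2√38.

2√38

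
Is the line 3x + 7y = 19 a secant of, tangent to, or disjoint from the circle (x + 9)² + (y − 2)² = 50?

secant

Centre (−9, 2), r² = 50. Distance² from centre to line = (−32)²/58 = 512/29.
Since d² < r², the line cuts the circle twice.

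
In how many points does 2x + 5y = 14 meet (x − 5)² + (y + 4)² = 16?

0

Substituting the line into the circle gives 29x² − 386x + 1381 = 0.
Δ = 148996 − 160196 = −11200.
No real roots: the line does not meet the circle.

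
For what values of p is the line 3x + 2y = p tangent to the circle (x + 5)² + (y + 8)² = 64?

p = −31 ± 8√13

Tangency holds when the distance from the centre (−5, −8) to the line equals the radius 8:
|3·(−5) + 2·(−8) − p| / √13 = 8
|p − (−31)| = 8√13.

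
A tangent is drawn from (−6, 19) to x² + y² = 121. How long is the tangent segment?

The centre is (0, 0) and r = 11. The square of the distance from P to the centre is 36 + 361 = 397.
The tangent meets the radius at right angles, so tangent² = |PO|² − r² = 397 − 121 = 276.

2√69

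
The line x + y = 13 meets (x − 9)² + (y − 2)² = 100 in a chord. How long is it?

14√2

Substitute y = −x + 13:
2x² − 40x + 102 = 0  ⟹  x² − 20x + 51 = 0
x = 17 or x = 3, giving (17, −4) and (3, 10).
Chord length = distance between (17, −4) and (3, 10) = √392 = 14√2.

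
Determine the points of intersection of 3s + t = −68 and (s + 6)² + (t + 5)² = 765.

(−27, 13) and (−12, −32)

Express t = −3s − 68 and substitute into the circle:
10s² + 390s + 3240 = 0  ⟹  s² + 39s + 324 = 0
s = −12 or s = −27, giving (−12, −32) and (−27, 13).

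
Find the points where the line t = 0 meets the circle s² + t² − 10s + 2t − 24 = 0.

(−2, 0) and (12, 0)

Substitute t = 0:
s² − 10s − 24 = 0
s = 12 or s = −2, giving (12, 0) and (−2, 0).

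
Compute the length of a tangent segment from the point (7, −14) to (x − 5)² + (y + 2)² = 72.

Centre (5, −2), r² = 72. |PO|² = (2)² + (−12)² = 148.
By the tangent–radius right angle, tangent length = √(|PO|² − r²) = √76 = 2√19.

2√19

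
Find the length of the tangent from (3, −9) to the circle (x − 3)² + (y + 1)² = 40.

With centre O = (3, −1), |OP|² = 64 and r² = 40.
By the tangent–radius right angle, tangent length = √(|PO|² − r²) = √24 = 2√6.

2√6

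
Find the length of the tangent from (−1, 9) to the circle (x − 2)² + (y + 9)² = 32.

With centre O = (2, −9), |OP|² = 333 and r² = 32.
Power of the point: PT² = |PO|² − r² = 301, so PT = √301.

√301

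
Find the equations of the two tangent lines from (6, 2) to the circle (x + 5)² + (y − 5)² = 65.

A line y − (2) = m(x − (6)) is tangent when its distance from (−5, 5) is √65:
[m·(−11) − (3)]² = 65(m² + 1)
28m² + 33m − 28 = 0, so m = −7/4 or m = 4/7.
With m = −7/4: 7x + 4y = 50. With m = 4/7: 4x − 7y = 10.

7x + 4y = 50 and 4x − 7y = 10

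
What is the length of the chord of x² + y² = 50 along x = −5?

The distance from (0, 0) to the line is 5, and r² = 50.
Chord = 2√(r² − d²) = 2·√(25) = 10.

10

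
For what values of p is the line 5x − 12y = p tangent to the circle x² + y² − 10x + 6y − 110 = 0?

p = −95 or p = 217

Tangency holds when the distance from the centre (5, −3) to the line equals the radius 12:
|5·5 − 12·(−3) − p| / √169 = 12
|p − (61)| = 12·13, so p = 217 or p = −95.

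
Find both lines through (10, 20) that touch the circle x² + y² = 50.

Write the tangent as mx − y + (20 − m·(10)) = 0 and set its distance from the centre to 5√2:
(−10m − (−20))² = 50(m² + 1)
m² − 8m + 7 = 0, so m = 1 or m = 7.
With m = 1: x − y = −10. With m = 7: 7x − y = 50.

x − y = −10 and 7x − y = 50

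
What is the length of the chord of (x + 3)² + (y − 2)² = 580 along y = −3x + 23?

14√10

Substitute y = −3x + 23:
10x² − 120x − 130 = 0  ⟹  x² − 12x − 13 = 0
x = 13 or x = −1, giving (13, −16) and (−1, 26).
Chord length = distance between (13, −16) and (−1, 26) = √1960 = 14√10.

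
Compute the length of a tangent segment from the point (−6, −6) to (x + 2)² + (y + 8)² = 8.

With centre O = (−2, −8), |OP|² = 20 and r² = 8.
By the tangent–radius right angle, tangent length = √(|PO|² − r²) = √12 = 2√3.

2√3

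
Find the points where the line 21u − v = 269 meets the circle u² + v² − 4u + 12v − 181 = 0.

(12, −17) and (13, 4)

Express v = 21u − 269 and substitute into the circle:
442u² − 11050u + 68952 = 0  ⟹  u² − 25u + 156 = 0
u = 13 or u = 12, giving (13, 4) and (12, −17).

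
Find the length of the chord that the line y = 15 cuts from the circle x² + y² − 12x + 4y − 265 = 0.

Centre (6, −2), r² = 305. Perpendicular distance d from centre to line = |−17| / √1 = 17.
Chord = 2√(r² − d²) = 2·√(16) = 8.

8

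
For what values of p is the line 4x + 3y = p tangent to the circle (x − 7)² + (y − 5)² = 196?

The line touches the circle iff its distance from (7, 5) is 14:
|4·7 + 3·5 − p| / √25 = 14
|p − (43)| = 14·5, so p = 113 or p = −27.

p = −27 or p = 113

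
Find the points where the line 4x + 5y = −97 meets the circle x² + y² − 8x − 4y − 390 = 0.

(−13, −9) and (−3, −17)

From the line, y = (−97 − 4x)/5. Substituting:
41x² + 656x + 1599 = 0  ⟹  x² + 16x + 39 = 0
x = −3 or x = −13, giving (−3, −17) and (−13, −9).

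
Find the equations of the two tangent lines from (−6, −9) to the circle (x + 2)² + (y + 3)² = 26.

5x + y = −39 and x − 5y = 39

Write the tangent as mx − y + (−9 − m·(−6)) = 0 and set its distance from the centre to √26:
(4m − (6))² = 26(m² + 1)
5m² + 24m − 5 = 0, so m = −5 or m = 1/5.
With m = −5: 5x + y = −39. With m = 1/5: x − 5y = 39.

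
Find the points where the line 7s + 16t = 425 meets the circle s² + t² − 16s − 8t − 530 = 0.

(−1, 27) and (31, 13)

Express t = (425 − 7s)/16 and substitute into the circle:
305s² − 9150s − 9455 = 0  ⟹  s² − 30s − 31 = 0
s = 31 or s = −1, giving (31, 13) and (−1, 27).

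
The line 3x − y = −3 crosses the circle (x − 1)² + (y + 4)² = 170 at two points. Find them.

(−6, −15) and (2, 9)

From the line, y = 3x + 3. Substituting:
10x² + 40x − 120 = 0  ⟹  x² + 4x − 12 = 0
x = 2 or x = −6, giving (2, 9) and (−6, −15).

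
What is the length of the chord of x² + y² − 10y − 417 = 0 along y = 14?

38

Express y = 14 and substitute into the circle:
x² − 361 = 0
x = 19 or x = −19, giving (19, 14) and (−19, 14).
|(19, 14) − (−19, 14)| = √((38)² + (0)²) = 38.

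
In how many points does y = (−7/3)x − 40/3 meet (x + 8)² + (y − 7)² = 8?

2

Substituting the line into the circle gives 58x² + 998x + 4225 = 0.
Discriminant = (998)² − 4·58·(4225) = 15804 > 0.
Two real roots: the line is a secant.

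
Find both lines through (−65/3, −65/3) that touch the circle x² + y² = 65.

A line y − (−65/3) = m(x − (−65/3)) is tangent when its distance from (0, 0) is √65:
(65/3m − (65/3))² = 65(m² + 1)
28m² − 65m + 28 = 0, so m = 7/4 or m = 4/7.
With m = 7/4: 7x − 4y = −65. With m = 4/7: 4x − 7y = 65.

7x − 4y = −65 and 4x − 7y = 65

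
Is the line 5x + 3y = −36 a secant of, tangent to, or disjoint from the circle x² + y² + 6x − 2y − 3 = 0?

disjoint

Substituting the line into the circle gives 34x² + 444x + 1485 = 0.
Δ = 197136 − 201960 = −4824.
No real roots: the line does not meet the circle.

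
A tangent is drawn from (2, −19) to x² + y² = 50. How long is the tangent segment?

3√35

The centre is (0, 0) and r = 5√2. The square of the distance from P to the centre is 4 + 361 = 365.
Power of the point: PT² = |PO|² − r² = 315, so PT = 3√35.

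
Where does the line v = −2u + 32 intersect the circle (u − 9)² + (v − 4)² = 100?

(9, 14) and (17, −2)

Express v = −2u + 32 and substitute into the circle:
5u² − 130u + 765 = 0  ⟹  u² − 26u + 153 = 0
u = 17 or u = 9, giving (17, −2) and (9, 14).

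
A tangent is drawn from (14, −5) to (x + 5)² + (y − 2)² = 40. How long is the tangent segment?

√370

With centre O = (−5, 2), |OP|² = 410 and r² = 40.
The tangent meets the radius at right angles, so tangent² = |PO|² − r² = 410 − 40 = 370.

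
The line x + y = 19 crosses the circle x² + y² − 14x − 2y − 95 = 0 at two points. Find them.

(6, 13) and (19, 0)

From the line, y = −x + 19. Substituting:
2x² − 50x + 228 = 0  ⟹  x² − 25x + 114 = 0
x = 19 or x = 6, giving (19, 0) and (6, 13).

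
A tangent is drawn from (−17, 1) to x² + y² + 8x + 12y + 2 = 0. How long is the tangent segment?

With centre O = (−4, −6), |OP|² = 218 and r² = 50.
The tangent meets the radius at right angles, so tangent² = |PO|² − r² = 218 − 50 = 168.

2√42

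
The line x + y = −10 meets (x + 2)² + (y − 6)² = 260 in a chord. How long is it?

18√2

From the line, y = −x − 10. Substituting:
2x² + 36x = 0  ⟹  x² + 18x = 0
x = 0 or x = −18, giving (0, −10) and (−18, 8).
|(0, −10) − (−18, 8)| = √((18)² + (−18)²) = 18√2.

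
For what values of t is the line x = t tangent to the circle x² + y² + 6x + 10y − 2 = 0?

The line touches the circle iff its distance from (−3, −5) is 6:
|1·(−3) + 0·(−5) − t| / √1 = 6
|t − (−3)| = 6, so t = 3 or t = −9.

t = −9 or t = 3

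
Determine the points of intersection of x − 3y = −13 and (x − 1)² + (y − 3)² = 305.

(−16, −1) and (17, 10)

Substitute y = (13 + x)/3:
10x² − 10x − 2720 = 0  ⟹  x² − x − 272 = 0
x = 17 or x = −16, giving (17, 10) and (−16, −1).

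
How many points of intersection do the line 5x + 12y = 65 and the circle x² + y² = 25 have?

1

Substituting the line into the circle gives 169x² − 650x + 625 = 0.
Δ = 422500 − 422500 = 0.
A repeated root: the line is tangent.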